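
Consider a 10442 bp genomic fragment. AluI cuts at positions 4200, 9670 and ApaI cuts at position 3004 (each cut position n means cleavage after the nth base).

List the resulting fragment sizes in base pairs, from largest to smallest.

Combined cut positions (sorted): 3004, 4200, 9670.
Linear molecule, 3 cuts → 4 fragments:
  3004 − 0 = 3004 bp
  4200 − 3004 = 1196 bp
  9670 − 4200 = 5470 bp
  10442 − 9670 = 772 bp
Sorted largest to smallest: 5470, 3004, 1196, 772 bp.

5470, 3004, 1196, 772 bp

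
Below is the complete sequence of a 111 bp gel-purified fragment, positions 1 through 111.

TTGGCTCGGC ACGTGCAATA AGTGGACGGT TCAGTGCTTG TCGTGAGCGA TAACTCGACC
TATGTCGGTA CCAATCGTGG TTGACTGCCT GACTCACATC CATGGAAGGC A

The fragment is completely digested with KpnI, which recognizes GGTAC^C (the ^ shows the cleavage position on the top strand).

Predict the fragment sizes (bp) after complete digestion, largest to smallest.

The KpnI site (GGTACC) starts at position 67.
KpnI cuts after base 5 of each site (before the last base), so after position 71.
Linear molecule, 1 cut → 2 fragments:
  1–71 → 71 bp
  72–111 → 40 bp
Sorted largest to smallest: 71, 40 bp.

71, 40 bp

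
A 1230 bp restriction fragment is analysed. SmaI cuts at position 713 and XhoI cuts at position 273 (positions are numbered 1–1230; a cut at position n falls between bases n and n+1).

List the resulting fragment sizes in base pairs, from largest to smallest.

517, 440, 273 bp

Combined cut positions (sorted): 273, 713.
Linear molecule, 2 cuts → 3 fragments:
  273 − 0 = 273 bp
  713 − 273 = 440 bp
  1230 − 713 = 517 bp
Sorted largest to smallest: 517, 440, 273 bp.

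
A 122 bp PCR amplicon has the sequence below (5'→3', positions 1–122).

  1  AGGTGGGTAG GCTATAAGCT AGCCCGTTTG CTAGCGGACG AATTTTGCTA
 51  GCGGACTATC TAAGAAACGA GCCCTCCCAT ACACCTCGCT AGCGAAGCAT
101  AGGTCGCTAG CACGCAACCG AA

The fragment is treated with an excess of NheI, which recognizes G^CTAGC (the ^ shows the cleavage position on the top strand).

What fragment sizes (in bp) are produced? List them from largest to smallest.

41, 18, 18, 17, 16, 12 bp

NheI sites (GCTAGC) start at positions 18, 30, 47, 88, 106.
NheI cuts after the first base of each site, so after positions 18, 30, 47, 88, 106.
Linear molecule, 5 cuts → 6 fragments:
  1–18 → 18 bp
  19–30 → 12 bp
  31–47 → 17 bp
  48–88 → 41 bp
  89–106 → 18 bp
  107–122 → 16 bp
Sorted largest to smallest: 41, 18, 18, 17, 16, 12 bp.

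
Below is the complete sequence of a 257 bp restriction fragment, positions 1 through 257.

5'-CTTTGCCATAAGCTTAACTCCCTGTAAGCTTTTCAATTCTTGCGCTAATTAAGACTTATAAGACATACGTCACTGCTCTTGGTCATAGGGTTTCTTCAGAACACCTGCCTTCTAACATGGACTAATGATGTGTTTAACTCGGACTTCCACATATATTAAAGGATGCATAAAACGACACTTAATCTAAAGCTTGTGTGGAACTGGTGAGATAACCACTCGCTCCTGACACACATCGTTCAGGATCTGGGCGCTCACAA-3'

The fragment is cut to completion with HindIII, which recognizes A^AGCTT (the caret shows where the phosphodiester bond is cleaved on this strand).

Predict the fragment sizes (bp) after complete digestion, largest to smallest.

161, 70, 16, 10 bp

HindIII sites (AAGCTT) start at positions 10, 26, 187.
HindIII cuts after the first base of each site, so after positions 10, 26, 187.
Linear molecule, 3 cuts → 4 fragments:
  1–10 → 10 bp
  11–26 → 16 bp
  27–187 → 161 bp
  188–257 → 70 bp
Sorted largest to smallest: 161, 70, 16, 10 bp.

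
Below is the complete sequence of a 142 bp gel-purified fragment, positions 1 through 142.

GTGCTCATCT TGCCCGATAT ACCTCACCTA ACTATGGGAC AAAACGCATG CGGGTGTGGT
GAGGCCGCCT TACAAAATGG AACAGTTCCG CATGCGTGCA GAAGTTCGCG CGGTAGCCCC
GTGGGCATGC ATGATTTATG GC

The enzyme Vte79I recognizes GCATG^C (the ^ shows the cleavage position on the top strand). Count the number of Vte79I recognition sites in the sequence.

GCATGC occurs starting at positions 46, 90, 125.
Vte79I cuts at 3 sites.

3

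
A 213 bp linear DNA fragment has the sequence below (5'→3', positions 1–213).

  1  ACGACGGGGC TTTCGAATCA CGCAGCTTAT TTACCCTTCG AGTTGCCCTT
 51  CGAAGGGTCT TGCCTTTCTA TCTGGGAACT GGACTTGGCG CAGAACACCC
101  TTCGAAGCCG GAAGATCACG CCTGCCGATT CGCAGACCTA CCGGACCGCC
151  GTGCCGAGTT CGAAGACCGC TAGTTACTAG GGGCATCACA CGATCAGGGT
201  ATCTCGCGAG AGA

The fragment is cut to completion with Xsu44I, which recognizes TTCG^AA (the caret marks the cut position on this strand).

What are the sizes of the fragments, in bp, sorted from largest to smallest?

58, 52, 51, 37, 15 bp

Xsu44I sites (TTCGAA) start at positions 12, 49, 101, 159.
Xsu44I cuts after base 4 of each site, so after positions 15, 52, 104, 162.
Linear molecule, 4 cuts → 5 fragments:
  1–15 → 15 bp
  16–52 → 37 bp
  53–104 → 52 bp
  105–162 → 58 bp
  163–213 → 51 bp
Sorted largest to smallest: 58, 52, 51, 37, 15 bp.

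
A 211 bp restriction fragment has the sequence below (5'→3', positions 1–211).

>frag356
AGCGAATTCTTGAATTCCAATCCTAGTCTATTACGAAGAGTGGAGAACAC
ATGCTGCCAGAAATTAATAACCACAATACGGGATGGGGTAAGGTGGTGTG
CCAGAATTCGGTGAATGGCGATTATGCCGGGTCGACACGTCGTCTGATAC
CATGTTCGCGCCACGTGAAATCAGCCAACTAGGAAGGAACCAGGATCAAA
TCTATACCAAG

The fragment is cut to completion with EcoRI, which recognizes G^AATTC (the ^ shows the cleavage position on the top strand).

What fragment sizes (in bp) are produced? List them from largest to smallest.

EcoRI sites (GAATTC) start at positions 4, 12, 104.
EcoRI cuts after the first base of each site, so after positions 4, 12, 104.
Linear molecule, 3 cuts → 4 fragments:
  1–4 → 4 bp
  5–12 → 8 bp
  13–104 → 92 bp
  105–211 → 107 bp
Sorted largest to smallest: 107, 92, 8, 4 bp.

107, 92, 8, 4 bp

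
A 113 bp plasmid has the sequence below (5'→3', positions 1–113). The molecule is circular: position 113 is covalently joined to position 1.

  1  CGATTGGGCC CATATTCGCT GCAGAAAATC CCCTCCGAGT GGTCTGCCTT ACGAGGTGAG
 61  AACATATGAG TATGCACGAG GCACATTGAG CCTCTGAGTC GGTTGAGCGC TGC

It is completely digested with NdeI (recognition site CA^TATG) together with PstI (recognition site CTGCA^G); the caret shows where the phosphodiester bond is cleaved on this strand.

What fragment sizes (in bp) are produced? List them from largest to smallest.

The NdeI site (CATATG) starts at position 63.
NdeI cuts after base 2 of each site, so after position 64.
The PstI site (CTGCAG) starts at position 19.
PstI cuts after base 5 of each site (before the last base), so after position 23.
Combined cut positions: 23, 64.
Circular molecule, 2 cuts → 2 fragments:
  24–64 → 41 bp
  65–113 then 1–23 → 49 + 23 = 72 bp
Sorted largest to smallest: 72, 41 bp.

72, 41 bp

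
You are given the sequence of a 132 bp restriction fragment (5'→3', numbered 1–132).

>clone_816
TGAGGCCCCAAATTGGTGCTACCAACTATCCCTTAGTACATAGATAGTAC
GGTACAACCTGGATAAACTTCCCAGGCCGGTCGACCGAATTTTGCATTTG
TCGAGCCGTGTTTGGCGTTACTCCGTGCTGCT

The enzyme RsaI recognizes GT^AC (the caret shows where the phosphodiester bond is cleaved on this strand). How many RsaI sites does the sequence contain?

3

GTAC occurs starting at positions 36, 47, 52.
RsaI cuts at 3 sites.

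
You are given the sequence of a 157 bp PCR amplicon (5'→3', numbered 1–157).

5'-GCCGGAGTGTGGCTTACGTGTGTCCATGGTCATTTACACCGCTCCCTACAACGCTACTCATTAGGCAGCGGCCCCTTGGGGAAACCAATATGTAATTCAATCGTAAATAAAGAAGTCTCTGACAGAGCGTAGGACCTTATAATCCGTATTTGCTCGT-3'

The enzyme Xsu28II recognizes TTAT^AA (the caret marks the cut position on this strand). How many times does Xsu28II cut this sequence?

TTATAA occurs starting at position 137.
Xsu28II cuts at 1 site.

1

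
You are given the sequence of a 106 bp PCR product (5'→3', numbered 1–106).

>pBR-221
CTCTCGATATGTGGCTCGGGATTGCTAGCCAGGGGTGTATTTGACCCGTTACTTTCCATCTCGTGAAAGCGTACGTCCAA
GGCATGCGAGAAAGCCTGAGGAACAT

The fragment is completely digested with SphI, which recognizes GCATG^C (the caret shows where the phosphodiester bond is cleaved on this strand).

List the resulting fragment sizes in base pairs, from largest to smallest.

86, 20 bp

The SphI site (GCATGC) starts at position 82.
SphI cuts after base 5 of each site (before the last base), so after position 86.
Linear molecule, 1 cut → 2 fragments:
  1–86 → 86 bp
  87–106 → 20 bp
Sorted largest to smallest: 86, 20 bp.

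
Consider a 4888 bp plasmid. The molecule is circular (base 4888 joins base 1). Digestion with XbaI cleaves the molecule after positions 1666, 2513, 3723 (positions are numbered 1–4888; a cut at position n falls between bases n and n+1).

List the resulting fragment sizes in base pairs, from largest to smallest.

Circular molecule, 3 cuts → 3 fragments:
  2513 − 1666 = 847 bp
  3723 − 2513 = 1210 bp
  wrap: 4888 − 3723 + 1666 = 2831 bp
Sorted largest to smallest: 2831, 1210, 847 bp.

2831, 1210, 847 bp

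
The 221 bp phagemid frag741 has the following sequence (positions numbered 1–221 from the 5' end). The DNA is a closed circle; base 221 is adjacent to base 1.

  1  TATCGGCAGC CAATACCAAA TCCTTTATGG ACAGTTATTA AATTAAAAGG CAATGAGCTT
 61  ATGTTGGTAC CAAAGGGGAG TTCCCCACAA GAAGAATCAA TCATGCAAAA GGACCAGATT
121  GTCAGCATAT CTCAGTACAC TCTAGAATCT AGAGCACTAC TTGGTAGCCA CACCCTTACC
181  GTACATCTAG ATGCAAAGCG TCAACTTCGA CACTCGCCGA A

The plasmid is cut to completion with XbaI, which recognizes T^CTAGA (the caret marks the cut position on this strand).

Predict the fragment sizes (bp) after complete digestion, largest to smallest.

XbaI sites (TCTAGA) start at positions 141, 148, 186.
XbaI cuts after the first base of each site, so after positions 141, 148, 186.
Circular molecule, 3 cuts → 3 fragments:
  142–148 → 7 bp
  149–186 → 38 bp
  187–221 then 1–141 → 35 + 141 = 176 bp
Sorted largest to smallest: 176, 38, 7 bp.

176, 38, 7 bp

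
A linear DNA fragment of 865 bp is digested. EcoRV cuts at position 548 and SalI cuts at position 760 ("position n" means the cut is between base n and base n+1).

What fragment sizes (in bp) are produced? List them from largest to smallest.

548, 212, 105 bp

Combined cut positions (sorted): 548, 760.
Linear molecule, 2 cuts → 3 fragments:
  548 − 0 = 548 bp
  760 − 548 = 212 bp
  865 − 760 = 105 bp
Sorted largest to smallest: 548, 212, 105 bp.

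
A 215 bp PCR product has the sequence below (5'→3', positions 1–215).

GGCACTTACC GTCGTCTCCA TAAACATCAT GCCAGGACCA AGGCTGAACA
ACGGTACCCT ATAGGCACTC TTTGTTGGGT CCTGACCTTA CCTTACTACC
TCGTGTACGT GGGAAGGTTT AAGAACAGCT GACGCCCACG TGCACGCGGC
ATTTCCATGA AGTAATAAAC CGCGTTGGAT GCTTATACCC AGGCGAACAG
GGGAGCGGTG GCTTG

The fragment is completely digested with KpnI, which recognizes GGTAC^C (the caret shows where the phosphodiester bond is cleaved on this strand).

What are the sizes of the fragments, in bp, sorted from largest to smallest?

The KpnI site (GGTACC) starts at position 53.
KpnI cuts after base 5 of each site (before the last base), so after position 57.
Linear molecule, 1 cut → 2 fragments:
  1–57 → 57 bp
  58–215 → 158 bp
Sorted largest to smallest: 158, 57 bp.

158, 57 bp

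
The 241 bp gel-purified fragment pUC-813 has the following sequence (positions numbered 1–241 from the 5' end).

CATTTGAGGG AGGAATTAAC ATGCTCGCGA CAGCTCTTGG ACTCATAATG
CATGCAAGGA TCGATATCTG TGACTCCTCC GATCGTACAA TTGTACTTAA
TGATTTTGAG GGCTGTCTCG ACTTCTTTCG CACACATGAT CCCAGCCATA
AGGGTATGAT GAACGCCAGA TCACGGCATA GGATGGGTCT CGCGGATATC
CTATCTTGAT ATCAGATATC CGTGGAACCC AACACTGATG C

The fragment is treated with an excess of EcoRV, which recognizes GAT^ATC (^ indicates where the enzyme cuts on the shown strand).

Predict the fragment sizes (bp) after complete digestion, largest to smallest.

EcoRV sites (GATATC) start at positions 63, 195, 208, 215.
EcoRV cuts after base 3 of each site, so after positions 65, 197, 210, 217.
Linear molecule, 4 cuts → 5 fragments:
  1–65 → 65 bp
  66–197 → 132 bp
  198–210 → 13 bp
  211–217 → 7 bp
  218–241 → 24 bp
Sorted largest to smallest: 132, 65, 24, 13, 7 bp.

132, 65, 24, 13, 7 bp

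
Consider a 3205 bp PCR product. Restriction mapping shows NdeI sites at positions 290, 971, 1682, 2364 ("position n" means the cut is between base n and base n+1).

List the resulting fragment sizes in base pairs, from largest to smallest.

841, 711, 682, 681, 290 bp

Linear molecule, 4 cuts → 5 fragments:
  290 − 0 = 290 bp
  971 − 290 = 681 bp
  1682 − 971 = 711 bp
  2364 − 1682 = 682 bp
  3205 − 2364 = 841 bp
Sorted largest to smallest: 841, 711, 682, 681, 290 bp.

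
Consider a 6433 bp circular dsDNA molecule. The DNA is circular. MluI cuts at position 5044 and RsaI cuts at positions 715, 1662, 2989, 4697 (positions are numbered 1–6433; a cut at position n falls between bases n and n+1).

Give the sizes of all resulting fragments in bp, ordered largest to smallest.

2104, 1708, 1327, 947, 347 bp

Combined cut positions (sorted): 715, 1662, 2989, 4697, 5044.
Circular molecule, 5 cuts → 5 fragments:
  1662 − 715 = 947 bp
  2989 − 1662 = 1327 bp
  4697 − 2989 = 1708 bp
  5044 − 4697 = 347 bp
  wrap: 6433 − 5044 + 715 = 2104 bp
Sorted largest to smallest: 2104, 1708, 1327, 947, 347 bp.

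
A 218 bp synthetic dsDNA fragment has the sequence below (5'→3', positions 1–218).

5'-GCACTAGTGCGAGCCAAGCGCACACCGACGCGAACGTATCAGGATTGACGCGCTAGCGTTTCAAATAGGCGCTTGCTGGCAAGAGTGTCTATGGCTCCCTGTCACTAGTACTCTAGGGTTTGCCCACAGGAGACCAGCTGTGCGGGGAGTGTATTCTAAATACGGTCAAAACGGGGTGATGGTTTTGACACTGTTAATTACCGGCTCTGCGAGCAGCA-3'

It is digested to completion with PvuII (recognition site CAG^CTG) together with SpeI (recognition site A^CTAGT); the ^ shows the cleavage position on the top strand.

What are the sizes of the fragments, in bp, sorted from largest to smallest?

101, 81, 33, 3 bp

The PvuII site (CAGCTG) starts at position 135.
PvuII cuts after base 3 of each site, so after position 137.
SpeI sites (ACTAGT) start at positions 3, 104.
SpeI cuts after the first base of each site, so after positions 3, 104.
Combined cut positions: 3, 104, 137.
Linear molecule, 3 cuts → 4 fragments:
  1–3 → 3 bp
  4–104 → 101 bp
  105–137 → 33 bp
  138–218 → 81 bp
Sorted largest to smallest: 101, 81, 33, 3 bp.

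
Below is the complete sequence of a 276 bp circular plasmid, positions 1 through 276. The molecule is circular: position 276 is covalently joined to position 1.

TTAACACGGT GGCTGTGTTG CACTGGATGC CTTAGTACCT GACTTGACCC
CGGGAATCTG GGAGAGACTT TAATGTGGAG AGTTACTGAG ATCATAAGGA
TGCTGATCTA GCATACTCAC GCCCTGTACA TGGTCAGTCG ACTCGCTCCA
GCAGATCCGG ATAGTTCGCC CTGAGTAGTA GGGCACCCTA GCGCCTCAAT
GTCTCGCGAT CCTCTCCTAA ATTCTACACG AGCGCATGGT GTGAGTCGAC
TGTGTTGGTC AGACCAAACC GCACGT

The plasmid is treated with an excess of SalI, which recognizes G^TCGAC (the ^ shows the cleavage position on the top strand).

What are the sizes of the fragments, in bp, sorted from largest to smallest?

168, 108 bp

SalI sites (GTCGAC) start at positions 137, 245.
SalI cuts after the first base of each site, so after positions 137, 245.
Circular molecule, 2 cuts → 2 fragments:
  138–245 → 108 bp
  246–276 then 1–137 → 31 + 137 = 168 bp
Sorted largest to smallest: 168, 108 bp.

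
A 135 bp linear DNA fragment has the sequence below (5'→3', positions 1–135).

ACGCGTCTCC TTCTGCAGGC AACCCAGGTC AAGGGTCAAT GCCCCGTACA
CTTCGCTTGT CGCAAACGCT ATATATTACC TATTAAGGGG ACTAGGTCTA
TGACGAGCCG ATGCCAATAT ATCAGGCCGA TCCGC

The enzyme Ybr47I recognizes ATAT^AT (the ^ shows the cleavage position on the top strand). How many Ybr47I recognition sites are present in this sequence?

2

ATATAT occurs starting at positions 71, 117.
Ybr47I cuts at 2 sites.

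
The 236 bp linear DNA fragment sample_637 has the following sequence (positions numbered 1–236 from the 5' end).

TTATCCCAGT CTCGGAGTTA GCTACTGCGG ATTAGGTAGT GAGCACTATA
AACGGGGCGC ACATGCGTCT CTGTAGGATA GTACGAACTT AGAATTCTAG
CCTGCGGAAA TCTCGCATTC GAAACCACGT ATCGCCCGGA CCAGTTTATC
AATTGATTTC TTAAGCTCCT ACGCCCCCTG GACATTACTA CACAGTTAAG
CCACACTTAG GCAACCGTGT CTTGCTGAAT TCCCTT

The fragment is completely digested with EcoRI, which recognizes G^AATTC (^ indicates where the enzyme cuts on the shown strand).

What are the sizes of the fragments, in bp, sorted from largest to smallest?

EcoRI sites (GAATTC) start at positions 92, 227.
EcoRI cuts after the first base of each site, so after positions 92, 227.
Linear molecule, 2 cuts → 3 fragments:
  1–92 → 92 bp
  93–227 → 135 bp
  228–236 → 9 bp
Sorted largest to smallest: 135, 92, 9 bp.

135, 92, 9 bp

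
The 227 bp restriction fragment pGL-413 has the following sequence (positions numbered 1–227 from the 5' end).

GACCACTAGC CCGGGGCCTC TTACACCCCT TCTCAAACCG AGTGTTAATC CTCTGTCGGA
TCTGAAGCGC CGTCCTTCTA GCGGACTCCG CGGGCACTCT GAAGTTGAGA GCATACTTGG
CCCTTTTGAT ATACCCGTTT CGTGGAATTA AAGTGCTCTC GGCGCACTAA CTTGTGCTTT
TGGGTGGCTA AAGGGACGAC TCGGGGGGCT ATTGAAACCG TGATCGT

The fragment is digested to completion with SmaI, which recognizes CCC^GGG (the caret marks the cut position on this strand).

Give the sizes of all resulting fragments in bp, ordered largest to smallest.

The SmaI site (CCCGGG) starts at position 10.
SmaI cuts after base 3 of each site, so after position 12.
Linear molecule, 1 cut → 2 fragments:
  1–12 → 12 bp
  13–227 → 215 bp
Sorted largest to smallest: 215, 12 bp.

215, 12 bp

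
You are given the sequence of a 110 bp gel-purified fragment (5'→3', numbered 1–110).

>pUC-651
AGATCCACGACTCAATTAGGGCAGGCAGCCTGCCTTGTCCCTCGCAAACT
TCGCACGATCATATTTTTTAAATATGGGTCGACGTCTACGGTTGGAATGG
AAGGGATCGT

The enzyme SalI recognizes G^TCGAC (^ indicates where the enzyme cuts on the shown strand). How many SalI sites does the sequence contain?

1

GTCGAC occurs starting at position 78.
SalI cuts at 1 site.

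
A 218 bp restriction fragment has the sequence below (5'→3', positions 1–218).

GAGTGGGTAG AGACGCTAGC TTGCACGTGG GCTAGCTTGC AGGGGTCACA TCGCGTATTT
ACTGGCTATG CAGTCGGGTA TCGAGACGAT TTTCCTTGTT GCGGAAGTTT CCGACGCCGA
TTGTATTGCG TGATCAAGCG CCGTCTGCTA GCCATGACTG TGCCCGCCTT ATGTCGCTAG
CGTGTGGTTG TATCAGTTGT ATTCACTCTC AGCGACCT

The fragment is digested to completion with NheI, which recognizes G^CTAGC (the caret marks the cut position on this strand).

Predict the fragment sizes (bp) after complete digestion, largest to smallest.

NheI sites (GCTAGC) start at positions 15, 31, 147, 176.
NheI cuts after the first base of each site, so after positions 15, 31, 147, 176.
Linear molecule, 4 cuts → 5 fragments:
  1–15 → 15 bp
  16–31 → 16 bp
  32–147 → 116 bp
  148–176 → 29 bp
  177–218 → 42 bp
Sorted largest to smallest: 116, 42, 29, 16, 15 bp.

116, 42, 29, 16, 15 bp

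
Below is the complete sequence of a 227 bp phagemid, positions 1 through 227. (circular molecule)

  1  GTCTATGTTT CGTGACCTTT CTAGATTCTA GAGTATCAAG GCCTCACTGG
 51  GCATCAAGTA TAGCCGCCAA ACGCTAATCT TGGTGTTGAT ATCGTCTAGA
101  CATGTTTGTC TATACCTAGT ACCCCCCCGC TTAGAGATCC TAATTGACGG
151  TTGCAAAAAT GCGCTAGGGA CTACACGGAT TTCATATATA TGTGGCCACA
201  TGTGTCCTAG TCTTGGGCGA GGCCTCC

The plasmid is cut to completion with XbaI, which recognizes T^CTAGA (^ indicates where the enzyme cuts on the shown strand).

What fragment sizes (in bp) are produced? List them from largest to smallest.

XbaI sites (TCTAGA) start at positions 20, 27, 95.
XbaI cuts after the first base of each site, so after positions 20, 27, 95.
Circular molecule, 3 cuts → 3 fragments:
  21–27 → 7 bp
  28–95 → 68 bp
  96–227 then 1–20 → 132 + 20 = 152 bp
Sorted largest to smallest: 152, 68, 7 bp.

152, 68, 7 bp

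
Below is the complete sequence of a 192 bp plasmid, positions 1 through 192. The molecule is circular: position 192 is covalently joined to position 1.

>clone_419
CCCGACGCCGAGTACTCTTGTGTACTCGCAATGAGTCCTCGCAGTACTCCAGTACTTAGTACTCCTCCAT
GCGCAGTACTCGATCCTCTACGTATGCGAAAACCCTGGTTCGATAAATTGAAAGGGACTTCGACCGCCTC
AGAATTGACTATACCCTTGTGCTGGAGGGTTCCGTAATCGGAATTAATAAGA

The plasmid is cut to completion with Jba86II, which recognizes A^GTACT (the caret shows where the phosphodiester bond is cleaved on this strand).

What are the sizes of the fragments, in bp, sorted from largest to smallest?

Jba86II sites (AGTACT) start at positions 11, 43, 51, 58, 75.
Jba86II cuts after the first base of each site, so after positions 11, 43, 51, 58, 75.
Circular molecule, 5 cuts → 5 fragments:
  12–43 → 32 bp
  44–51 → 8 bp
  52–58 → 7 bp
  59–75 → 17 bp
  76–192 then 1–11 → 117 + 11 = 128 bp
Sorted largest to smallest: 128, 32, 17, 8, 7 bp.

128, 32, 17, 8, 7 bp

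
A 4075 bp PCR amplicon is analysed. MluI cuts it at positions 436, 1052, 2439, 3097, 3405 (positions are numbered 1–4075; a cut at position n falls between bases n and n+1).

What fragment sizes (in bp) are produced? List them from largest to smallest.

Linear molecule, 5 cuts → 6 fragments:
  436 − 0 = 436 bp
  1052 − 436 = 616 bp
  2439 − 1052 = 1387 bp
  3097 − 2439 = 658 bp
  3405 − 3097 = 308 bp
  4075 − 3405 = 670 bp
Sorted largest to smallest: 1387, 670, 658, 616, 436, 308 bp.

1387, 670, 658, 616, 436, 308 bp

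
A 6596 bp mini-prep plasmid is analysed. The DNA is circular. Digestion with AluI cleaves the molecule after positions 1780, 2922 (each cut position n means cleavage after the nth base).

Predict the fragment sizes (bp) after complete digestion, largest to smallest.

5454, 1142 bp

Circular molecule, 2 cuts → 2 fragments:
  2922 − 1780 = 1142 bp
  wrap: 6596 − 2922 + 1780 = 5454 bp
Sorted largest to smallest: 5454, 1142 bp.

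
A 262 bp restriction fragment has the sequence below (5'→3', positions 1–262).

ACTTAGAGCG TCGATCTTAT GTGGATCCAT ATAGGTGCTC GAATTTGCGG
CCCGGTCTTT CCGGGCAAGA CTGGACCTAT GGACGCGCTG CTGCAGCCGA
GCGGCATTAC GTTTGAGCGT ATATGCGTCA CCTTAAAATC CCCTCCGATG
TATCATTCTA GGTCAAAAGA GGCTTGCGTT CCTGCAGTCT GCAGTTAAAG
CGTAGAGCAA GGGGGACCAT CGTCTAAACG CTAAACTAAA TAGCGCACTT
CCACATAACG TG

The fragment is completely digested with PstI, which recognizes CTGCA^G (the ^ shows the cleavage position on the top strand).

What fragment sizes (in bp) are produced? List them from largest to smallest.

PstI sites (CTGCAG) start at positions 91, 182, 189.
PstI cuts after base 5 of each site (before the last base), so after positions 95, 186, 193.
Linear molecule, 3 cuts → 4 fragments:
  1–95 → 95 bp
  96–186 → 91 bp
  187–193 → 7 bp
  194–262 → 69 bp
Sorted largest to smallest: 95, 91, 69, 7 bp.

95, 91, 69, 7 bp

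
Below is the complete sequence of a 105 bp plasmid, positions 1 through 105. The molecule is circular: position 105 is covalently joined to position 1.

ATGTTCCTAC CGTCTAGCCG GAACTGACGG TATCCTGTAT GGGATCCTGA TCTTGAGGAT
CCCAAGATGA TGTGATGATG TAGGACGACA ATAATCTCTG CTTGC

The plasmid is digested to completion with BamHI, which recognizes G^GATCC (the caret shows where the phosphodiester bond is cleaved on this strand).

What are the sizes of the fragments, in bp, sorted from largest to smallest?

BamHI sites (GGATCC) start at positions 42, 57.
BamHI cuts after the first base of each site, so after positions 42, 57.
Circular molecule, 2 cuts → 2 fragments:
  43–57 → 15 bp
  58–105 then 1–42 → 48 + 42 = 90 bp
Sorted largest to smallest: 90, 15 bp.

90, 15 bp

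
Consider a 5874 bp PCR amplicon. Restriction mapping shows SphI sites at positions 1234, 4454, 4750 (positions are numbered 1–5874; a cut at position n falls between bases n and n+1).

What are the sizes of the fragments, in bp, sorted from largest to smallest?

3220, 1234, 1124, 296 bp

Linear molecule, 3 cuts → 4 fragments:
  1234 − 0 = 1234 bp
  4454 − 1234 = 3220 bp
  4750 − 4454 = 296 bp
  5874 − 4750 = 1124 bp
Sorted largest to smallest: 3220, 1234, 1124, 296 bp.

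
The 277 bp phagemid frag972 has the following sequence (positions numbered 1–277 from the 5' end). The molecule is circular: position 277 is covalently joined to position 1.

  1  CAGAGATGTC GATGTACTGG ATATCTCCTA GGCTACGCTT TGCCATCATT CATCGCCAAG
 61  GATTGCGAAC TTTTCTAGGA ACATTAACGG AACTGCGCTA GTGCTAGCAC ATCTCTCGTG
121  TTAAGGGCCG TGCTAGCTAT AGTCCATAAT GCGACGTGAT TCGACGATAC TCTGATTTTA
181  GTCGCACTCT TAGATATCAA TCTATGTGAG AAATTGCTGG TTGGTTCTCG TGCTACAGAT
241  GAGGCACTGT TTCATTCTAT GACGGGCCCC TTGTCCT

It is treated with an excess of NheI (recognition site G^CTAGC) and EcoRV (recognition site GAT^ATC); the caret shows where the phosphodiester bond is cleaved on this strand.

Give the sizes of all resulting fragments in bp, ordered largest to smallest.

NheI sites (GCTAGC) start at positions 103, 132.
NheI cuts after the first base of each site, so after positions 103, 132.
EcoRV sites (GATATC) start at positions 20, 193.
EcoRV cuts after base 3 of each site, so after positions 22, 195.
Combined cut positions: 22, 103, 132, 195.
Circular molecule, 4 cuts → 4 fragments:
  23–103 → 81 bp
  104–132 → 29 bp
  133–195 → 63 bp
  196–277 then 1–22 → 82 + 22 = 104 bp
Sorted largest to smallest: 104, 81, 63, 29 bp.

104, 81, 63, 29 bp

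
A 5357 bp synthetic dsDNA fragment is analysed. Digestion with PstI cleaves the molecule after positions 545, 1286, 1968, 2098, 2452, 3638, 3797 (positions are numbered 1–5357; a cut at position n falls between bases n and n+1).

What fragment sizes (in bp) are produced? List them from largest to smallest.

Linear molecule, 7 cuts → 8 fragments:
  545 − 0 = 545 bp
  1286 − 545 = 741 bp
  1968 − 1286 = 682 bp
  2098 − 1968 = 130 bp
  2452 − 2098 = 354 bp
  3638 − 2452 = 1186 bp
  3797 − 3638 = 159 bp
  5357 − 3797 = 1560 bp
Sorted largest to smallest: 1560, 1186, 741, 682, 545, 354, 159, 130 bp.

1560, 1186, 741, 682, 545, 354, 159, 130 bp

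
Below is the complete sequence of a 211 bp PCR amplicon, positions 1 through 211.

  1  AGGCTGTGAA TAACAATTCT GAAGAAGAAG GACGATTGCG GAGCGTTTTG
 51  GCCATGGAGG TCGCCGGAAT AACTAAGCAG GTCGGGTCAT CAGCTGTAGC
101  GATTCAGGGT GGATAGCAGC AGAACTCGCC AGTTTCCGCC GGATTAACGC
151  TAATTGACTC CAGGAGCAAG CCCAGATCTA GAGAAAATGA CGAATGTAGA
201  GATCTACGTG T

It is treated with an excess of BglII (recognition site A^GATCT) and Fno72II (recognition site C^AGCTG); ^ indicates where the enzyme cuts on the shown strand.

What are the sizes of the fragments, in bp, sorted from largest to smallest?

91, 83, 26, 11 bp

BglII sites (AGATCT) start at positions 174, 200.
BglII cuts after the first base of each site, so after positions 174, 200.
The Fno72II site (CAGCTG) starts at position 91.
Fno72II cuts after the first base of each site, so after position 91.
Combined cut positions: 91, 174, 200.
Linear molecule, 3 cuts → 4 fragments:
  1–91 → 91 bp
  92–174 → 83 bp
  175–200 → 26 bp
  201–211 → 11 bp
Sorted largest to smallest: 91, 83, 26, 11 bp.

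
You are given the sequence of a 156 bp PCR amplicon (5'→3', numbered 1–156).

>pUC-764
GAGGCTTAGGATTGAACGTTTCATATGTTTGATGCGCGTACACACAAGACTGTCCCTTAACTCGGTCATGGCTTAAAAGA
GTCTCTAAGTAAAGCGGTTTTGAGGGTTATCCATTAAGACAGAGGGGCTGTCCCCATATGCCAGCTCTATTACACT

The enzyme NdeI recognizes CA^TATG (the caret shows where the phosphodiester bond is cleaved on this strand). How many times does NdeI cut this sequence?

2

CATATG occurs starting at positions 22, 135.
NdeI cuts at 2 sites.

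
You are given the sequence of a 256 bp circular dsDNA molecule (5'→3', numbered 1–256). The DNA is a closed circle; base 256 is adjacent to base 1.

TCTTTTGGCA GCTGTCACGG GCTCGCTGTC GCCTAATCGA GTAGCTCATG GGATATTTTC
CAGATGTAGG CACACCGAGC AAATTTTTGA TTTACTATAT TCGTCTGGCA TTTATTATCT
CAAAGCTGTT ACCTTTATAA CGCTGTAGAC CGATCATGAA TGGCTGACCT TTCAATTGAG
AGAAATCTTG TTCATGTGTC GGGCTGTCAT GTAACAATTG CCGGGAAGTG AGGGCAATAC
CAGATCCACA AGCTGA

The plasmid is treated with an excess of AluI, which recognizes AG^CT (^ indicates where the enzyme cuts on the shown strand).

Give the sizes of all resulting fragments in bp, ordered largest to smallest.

AluI sites (AGCT) start at positions 10, 43, 124, 251.
AluI cuts after base 2 of each site, so after positions 11, 44, 125, 252.
Circular molecule, 4 cuts → 4 fragments:
  12–44 → 33 bp
  45–125 → 81 bp
  126–252 → 127 bp
  253–256 then 1–11 → 4 + 11 = 15 bp
Sorted largest to smallest: 127, 81, 33, 15 bp.

127, 81, 33, 15 bp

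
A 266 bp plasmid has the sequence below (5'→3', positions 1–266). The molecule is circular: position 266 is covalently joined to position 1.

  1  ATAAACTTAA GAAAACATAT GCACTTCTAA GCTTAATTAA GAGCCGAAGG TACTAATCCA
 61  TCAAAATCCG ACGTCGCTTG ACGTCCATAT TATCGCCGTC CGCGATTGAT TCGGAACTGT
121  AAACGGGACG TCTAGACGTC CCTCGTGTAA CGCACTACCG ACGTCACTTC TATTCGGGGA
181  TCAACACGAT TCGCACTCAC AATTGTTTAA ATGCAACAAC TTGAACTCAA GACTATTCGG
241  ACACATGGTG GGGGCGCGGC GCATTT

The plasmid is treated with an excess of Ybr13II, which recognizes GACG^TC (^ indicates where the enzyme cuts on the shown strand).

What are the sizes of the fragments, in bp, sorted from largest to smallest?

176, 47, 25, 10, 8 bp

Ybr13II sites (GACGTC) start at positions 70, 80, 127, 135, 160.
Ybr13II cuts after base 4 of each site, so after positions 73, 83, 130, 138, 163.
Circular molecule, 5 cuts → 5 fragments:
  74–83 → 10 bp
  84–130 → 47 bp
  131–138 → 8 bp
  139–163 → 25 bp
  164–266 then 1–73 → 103 + 73 = 176 bp
Sorted largest to smallest: 176, 47, 25, 10, 8 bp.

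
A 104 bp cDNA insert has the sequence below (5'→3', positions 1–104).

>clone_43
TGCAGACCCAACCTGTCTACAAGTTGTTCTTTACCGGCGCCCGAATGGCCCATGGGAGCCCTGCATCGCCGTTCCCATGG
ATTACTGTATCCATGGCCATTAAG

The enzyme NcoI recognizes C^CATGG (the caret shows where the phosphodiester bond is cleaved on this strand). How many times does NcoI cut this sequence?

3

CCATGG occurs starting at positions 50, 75, 91.
NcoI cuts at 3 sites.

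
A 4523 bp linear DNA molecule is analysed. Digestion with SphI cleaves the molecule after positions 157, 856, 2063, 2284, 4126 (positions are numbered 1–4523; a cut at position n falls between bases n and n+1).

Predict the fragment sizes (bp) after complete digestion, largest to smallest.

Linear molecule, 5 cuts → 6 fragments:
  157 − 0 = 157 bp
  856 − 157 = 699 bp
  2063 − 856 = 1207 bp
  2284 − 2063 = 221 bp
  4126 − 2284 = 1842 bp
  4523 − 4126 = 397 bp
Sorted largest to smallest: 1842, 1207, 699, 397, 221, 157 bp.

1842, 1207, 699, 397, 221, 157 bp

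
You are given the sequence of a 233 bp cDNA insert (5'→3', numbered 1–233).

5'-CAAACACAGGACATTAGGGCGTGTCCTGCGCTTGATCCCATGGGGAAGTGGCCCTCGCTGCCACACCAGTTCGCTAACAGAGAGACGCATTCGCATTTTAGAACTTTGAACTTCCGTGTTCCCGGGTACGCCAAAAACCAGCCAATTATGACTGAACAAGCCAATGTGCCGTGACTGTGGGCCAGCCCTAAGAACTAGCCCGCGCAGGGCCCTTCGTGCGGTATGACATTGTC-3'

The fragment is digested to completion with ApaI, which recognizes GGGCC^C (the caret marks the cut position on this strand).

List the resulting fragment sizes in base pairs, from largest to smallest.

211, 22 bp

The ApaI site (GGGCCC) starts at position 207.
ApaI cuts after base 5 of each site (before the last base), so after position 211.
Linear molecule, 1 cut → 2 fragments:
  1–211 → 211 bp
  212–233 → 22 bp
Sorted largest to smallest: 211, 22 bp.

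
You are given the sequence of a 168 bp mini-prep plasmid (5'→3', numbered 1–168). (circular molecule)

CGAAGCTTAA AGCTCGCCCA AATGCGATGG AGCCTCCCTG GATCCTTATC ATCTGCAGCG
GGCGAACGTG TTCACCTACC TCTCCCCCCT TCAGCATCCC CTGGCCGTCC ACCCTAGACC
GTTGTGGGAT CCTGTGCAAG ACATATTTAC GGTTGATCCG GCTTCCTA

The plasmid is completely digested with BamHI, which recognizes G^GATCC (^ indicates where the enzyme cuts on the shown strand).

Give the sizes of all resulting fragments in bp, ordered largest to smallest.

87, 81 bp

BamHI sites (GGATCC) start at positions 40, 127.
BamHI cuts after the first base of each site, so after positions 40, 127.
Circular molecule, 2 cuts → 2 fragments:
  41–127 → 87 bp
  128–168 then 1–40 → 41 + 40 = 81 bp
Sorted largest to smallest: 87, 81 bp.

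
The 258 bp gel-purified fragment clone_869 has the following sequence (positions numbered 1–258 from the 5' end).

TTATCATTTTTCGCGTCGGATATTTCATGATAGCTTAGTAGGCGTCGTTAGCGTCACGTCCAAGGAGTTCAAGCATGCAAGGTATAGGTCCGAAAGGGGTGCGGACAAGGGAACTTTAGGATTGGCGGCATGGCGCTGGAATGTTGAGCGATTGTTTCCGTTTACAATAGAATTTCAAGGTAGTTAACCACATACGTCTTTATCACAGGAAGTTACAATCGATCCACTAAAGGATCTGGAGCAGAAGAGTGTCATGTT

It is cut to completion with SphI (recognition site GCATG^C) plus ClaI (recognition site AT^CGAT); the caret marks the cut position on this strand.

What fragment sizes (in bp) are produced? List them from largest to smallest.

The SphI site (GCATGC) starts at position 73.
SphI cuts after base 5 of each site (before the last base), so after position 77.
The ClaI site (ATCGAT) starts at position 218.
ClaI cuts after base 2 of each site, so after position 219.
Combined cut positions: 77, 219.
Linear molecule, 2 cuts → 3 fragments:
  1–77 → 77 bp
  78–219 → 142 bp
  220–258 → 39 bp
Sorted largest to smallest: 142, 77, 39 bp.

142, 77, 39 bp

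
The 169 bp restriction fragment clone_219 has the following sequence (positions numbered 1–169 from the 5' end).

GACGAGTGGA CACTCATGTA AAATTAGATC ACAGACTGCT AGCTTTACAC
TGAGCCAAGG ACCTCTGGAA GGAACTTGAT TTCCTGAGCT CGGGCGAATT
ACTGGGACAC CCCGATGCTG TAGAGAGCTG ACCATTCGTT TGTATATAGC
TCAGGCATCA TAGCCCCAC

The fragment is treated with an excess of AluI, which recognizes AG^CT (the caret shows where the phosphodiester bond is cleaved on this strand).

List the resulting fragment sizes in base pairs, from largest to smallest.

46, 42, 39, 22, 20 bp

AluI sites (AGCT) start at positions 41, 87, 126, 148.
AluI cuts after base 2 of each site, so after positions 42, 88, 127, 149.
Linear molecule, 4 cuts → 5 fragments:
  1–42 → 42 bp
  43–88 → 46 bp
  89–127 → 39 bp
  128–149 → 22 bp
  150–169 → 20 bp
Sorted largest to smallest: 46, 42, 39, 22, 20 bp.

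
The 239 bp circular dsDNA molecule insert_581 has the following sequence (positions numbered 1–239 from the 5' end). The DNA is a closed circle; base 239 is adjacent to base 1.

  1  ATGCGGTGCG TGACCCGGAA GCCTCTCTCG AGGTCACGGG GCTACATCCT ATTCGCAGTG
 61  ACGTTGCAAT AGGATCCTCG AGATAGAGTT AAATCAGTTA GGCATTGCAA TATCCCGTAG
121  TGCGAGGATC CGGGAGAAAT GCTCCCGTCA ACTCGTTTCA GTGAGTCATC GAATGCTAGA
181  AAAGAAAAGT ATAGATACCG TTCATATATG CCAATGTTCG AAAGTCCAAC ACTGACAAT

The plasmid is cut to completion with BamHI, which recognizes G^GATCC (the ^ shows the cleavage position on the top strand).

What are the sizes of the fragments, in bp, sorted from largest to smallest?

BamHI sites (GGATCC) start at positions 72, 126.
BamHI cuts after the first base of each site, so after positions 72, 126.
Circular molecule, 2 cuts → 2 fragments:
  73–126 → 54 bp
  127–239 then 1–72 → 113 + 72 = 185 bp
Sorted largest to smallest: 185, 54 bp.

185, 54 bp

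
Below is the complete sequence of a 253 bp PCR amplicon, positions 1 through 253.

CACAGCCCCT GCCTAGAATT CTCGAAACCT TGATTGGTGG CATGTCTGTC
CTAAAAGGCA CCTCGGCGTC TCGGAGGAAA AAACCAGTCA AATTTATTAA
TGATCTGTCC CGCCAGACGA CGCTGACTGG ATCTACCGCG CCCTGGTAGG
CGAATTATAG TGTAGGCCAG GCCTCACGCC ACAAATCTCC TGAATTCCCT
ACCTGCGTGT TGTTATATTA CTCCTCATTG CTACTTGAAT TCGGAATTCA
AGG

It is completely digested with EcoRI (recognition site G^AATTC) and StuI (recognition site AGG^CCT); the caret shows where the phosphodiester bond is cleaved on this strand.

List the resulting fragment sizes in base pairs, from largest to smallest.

EcoRI sites (GAATTC) start at positions 16, 192, 237, 244.
EcoRI cuts after the first base of each site, so after positions 16, 192, 237, 244.
The StuI site (AGGCCT) starts at position 169.
StuI cuts after base 3 of each site, so after position 171.
Combined cut positions: 16, 171, 192, 237, 244.
Linear molecule, 5 cuts → 6 fragments:
  1–16 → 16 bp
  17–171 → 155 bp
  172–192 → 21 bp
  193–237 → 45 bp
  238–244 → 7 bp
  245–253 → 9 bp
Sorted largest to smallest: 155, 45, 21, 16, 9, 7 bp.

155, 45, 21, 16, 9, 7 bp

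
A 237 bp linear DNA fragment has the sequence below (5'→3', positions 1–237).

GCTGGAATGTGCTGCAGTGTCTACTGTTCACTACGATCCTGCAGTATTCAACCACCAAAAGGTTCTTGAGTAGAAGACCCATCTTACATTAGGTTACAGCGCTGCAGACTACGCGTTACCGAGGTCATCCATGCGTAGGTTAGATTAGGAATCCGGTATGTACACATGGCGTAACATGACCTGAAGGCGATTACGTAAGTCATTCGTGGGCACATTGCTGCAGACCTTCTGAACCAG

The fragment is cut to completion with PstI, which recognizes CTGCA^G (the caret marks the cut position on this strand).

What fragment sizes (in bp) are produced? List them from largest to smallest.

116, 63, 27, 16, 15 bp

PstI sites (CTGCAG) start at positions 12, 39, 102, 218.
PstI cuts after base 5 of each site (before the last base), so after positions 16, 43, 106, 222.
Linear molecule, 4 cuts → 5 fragments:
  1–16 → 16 bp
  17–43 → 27 bp
  44–106 → 63 bp
  107–222 → 116 bp
  223–237 → 15 bp
Sorted largest to smallest: 116, 63, 27, 16, 15 bp.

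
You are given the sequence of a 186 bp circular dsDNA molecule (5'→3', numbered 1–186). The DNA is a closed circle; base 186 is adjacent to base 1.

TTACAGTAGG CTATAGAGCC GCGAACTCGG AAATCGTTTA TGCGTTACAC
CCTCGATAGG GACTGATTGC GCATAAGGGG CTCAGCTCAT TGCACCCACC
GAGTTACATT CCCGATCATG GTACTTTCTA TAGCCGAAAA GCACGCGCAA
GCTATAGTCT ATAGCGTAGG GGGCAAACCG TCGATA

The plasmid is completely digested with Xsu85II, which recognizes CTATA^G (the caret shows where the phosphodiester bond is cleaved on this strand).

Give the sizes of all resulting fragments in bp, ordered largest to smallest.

Xsu85II sites (CTATAG) start at positions 11, 128, 152, 159.
Xsu85II cuts after base 5 of each site (before the last base), so after positions 15, 132, 156, 163.
Circular molecule, 4 cuts → 4 fragments:
  16–132 → 117 bp
  133–156 → 24 bp
  157–163 → 7 bp
  164–186 then 1–15 → 23 + 15 = 38 bp
Sorted largest to smallest: 117, 38, 24, 7 bp.

117, 38, 24, 7 bp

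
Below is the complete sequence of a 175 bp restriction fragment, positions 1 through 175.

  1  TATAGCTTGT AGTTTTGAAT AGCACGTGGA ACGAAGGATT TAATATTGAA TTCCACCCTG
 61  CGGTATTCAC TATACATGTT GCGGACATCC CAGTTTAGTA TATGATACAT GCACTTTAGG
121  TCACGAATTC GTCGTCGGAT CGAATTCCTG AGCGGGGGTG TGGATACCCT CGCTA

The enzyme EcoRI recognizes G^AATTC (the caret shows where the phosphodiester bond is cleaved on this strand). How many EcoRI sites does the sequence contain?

GAATTC occurs starting at positions 48, 125, 142.
EcoRI cuts at 3 sites.

3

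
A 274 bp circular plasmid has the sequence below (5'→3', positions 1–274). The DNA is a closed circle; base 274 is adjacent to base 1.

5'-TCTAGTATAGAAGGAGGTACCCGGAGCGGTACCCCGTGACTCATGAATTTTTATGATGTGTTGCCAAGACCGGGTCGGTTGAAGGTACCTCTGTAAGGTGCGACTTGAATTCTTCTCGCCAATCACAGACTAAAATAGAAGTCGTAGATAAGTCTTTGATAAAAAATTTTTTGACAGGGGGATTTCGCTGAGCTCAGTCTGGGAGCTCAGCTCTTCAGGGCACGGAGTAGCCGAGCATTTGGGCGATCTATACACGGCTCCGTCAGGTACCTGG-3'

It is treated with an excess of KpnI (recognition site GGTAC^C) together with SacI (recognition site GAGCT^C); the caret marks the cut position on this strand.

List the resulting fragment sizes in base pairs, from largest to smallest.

106, 63, 56, 24, 13, 12 bp

KpnI sites (GGTACC) start at positions 16, 28, 84, 266.
KpnI cuts after base 5 of each site (before the last base), so after positions 20, 32, 88, 270.
SacI sites (GAGCTC) start at positions 190, 203.
SacI cuts after base 5 of each site (before the last base), so after positions 194, 207.
Combined cut positions: 20, 32, 88, 194, 207, 270.
Circular molecule, 6 cuts → 6 fragments:
  21–32 → 12 bp
  33–88 → 56 bp
  89–194 → 106 bp
  195–207 → 13 bp
  208–270 → 63 bp
  271–274 then 1–20 → 4 + 20 = 24 bp
Sorted largest to smallest: 106, 63, 56, 24, 13, 12 bp.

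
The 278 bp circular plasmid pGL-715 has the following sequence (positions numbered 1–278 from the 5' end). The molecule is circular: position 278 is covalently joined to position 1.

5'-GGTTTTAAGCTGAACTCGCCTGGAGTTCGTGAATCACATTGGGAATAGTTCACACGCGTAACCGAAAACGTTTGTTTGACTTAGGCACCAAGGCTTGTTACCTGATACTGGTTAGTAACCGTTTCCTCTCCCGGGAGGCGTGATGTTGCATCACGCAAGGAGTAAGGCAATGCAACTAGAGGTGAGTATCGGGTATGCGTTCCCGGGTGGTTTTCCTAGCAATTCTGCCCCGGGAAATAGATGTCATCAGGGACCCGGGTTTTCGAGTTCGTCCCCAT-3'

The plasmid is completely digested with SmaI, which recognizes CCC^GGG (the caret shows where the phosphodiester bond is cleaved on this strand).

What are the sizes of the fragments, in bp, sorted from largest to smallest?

154, 72, 27, 25 bp

SmaI sites (CCCGGG) start at positions 130, 202, 229, 254.
SmaI cuts after base 3 of each site, so after positions 132, 204, 231, 256.
Circular molecule, 4 cuts → 4 fragments:
  133–204 → 72 bp
  205–231 → 27 bp
  232–256 → 25 bp
  257–278 then 1–132 → 22 + 132 = 154 bp
Sorted largest to smallest: 154, 72, 27, 25 bp.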